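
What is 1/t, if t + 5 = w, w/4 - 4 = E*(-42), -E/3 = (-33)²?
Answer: 1/548867 ≈ 1.8219e-6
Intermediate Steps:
E = -3267 (E = -3*(-33)² = -3*1089 = -3267)
w = 548872 (w = 16 + 4*(-3267*(-42)) = 16 + 4*137214 = 16 + 548856 = 548872)
t = 548867 (t = -5 + 548872 = 548867)
1/t = 1/548867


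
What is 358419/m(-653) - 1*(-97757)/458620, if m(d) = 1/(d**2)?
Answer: 70092310530185777/458620 ≈ 1.5283e+11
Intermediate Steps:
m(d) = d**(-2)
358419/m(-653) - 1*(-97757)/458620 = 358419/((-653)**(-2)) - 1*(-97757)/458620 = 358419/(1/426409) + 97757*(1/458620) = 358419*426409 + 97757/458620 = 152833087371 + 97757/458620 = 70092310530185777/458620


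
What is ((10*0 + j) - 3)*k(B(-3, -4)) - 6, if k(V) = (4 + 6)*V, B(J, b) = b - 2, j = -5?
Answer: 474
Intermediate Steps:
B(J, b) = -2 + b
k(V) = 10*V
((10*0 + j) - 3)*k(B(-3, -4)) - 6 = ((10*0 - 5) - 3)*(10*(-2 - 4)) - 6 = ((0 - 5) - 3)*(10*(-6)) - 6 = (-5 - 3)*(-60) - 6 = -8*(-60) - 6 = 480 - 6 = 474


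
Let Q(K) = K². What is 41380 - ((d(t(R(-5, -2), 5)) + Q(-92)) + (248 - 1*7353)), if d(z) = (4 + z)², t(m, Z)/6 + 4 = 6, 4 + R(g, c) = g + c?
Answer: 39765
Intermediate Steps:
R(g, c) = -4 + c + g (R(g, c) = -4 + (g + c) = -4 + (c + g) = -4 + c + g)
t(m, Z) = 12 (t(m, Z) = -24 + 6*6 = -24 + 36 = 12)
41380 - ((d(t(R(-5, -2), 5)) + Q(-92)) + (248 - 1*7353)) = 41380 - (((4 + 12)² + (-92)²) + (248 - 1*7353)) = 41380 - ((16² + 8464) + (248 - 7353)) = 41380 - ((256 + 8464) - 7105) = 41380 - (8720 - 7105) = 41380 - 1*1615 = 41380 - 1615 = 39765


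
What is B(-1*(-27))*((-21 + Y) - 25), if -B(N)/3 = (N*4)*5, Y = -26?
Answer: 116640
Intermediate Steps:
B(N) = -60*N (B(N) = -3*N*4*5 = -3*4*N*5 = -60*N)
B(-1*(-27))*((-21 + Y) - 25) = (-(-60)*(-27))*((-21 - 26) - 25) = (-60*27)*(-47 - 25) = -1620*(-72) = 116640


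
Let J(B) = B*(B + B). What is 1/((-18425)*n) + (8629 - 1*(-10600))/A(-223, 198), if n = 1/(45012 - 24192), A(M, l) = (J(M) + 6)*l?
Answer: -7448584013/6597447120 ≈ -1.1290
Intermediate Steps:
J(B) = 2*B² (J(B) = B*(2*B) = 2*B²)
A(M, l) = l*(6 + 2*M²) (A(M, l) = (2*M² + 6)*l = (6 + 2*M²)*l = l*(6 + 2*M²))
n = 1/20820 ≈ 4.8031e-5
1/((-18425)*n) + (8629 - 1*(-10600))/A(-223, 198) = 1/((-18425)*(1/20820)) + (8629 - 1*(-10600))/((2*198*(3 + (-223)²))) = -1/18425*20820 + (8629 + 10600)/((2*198*(3 + 49729))) = -4164/3685 + 19229/((2*198*49732)) = -4164/3685 + 19229/19693872 = -7448584013/6597447120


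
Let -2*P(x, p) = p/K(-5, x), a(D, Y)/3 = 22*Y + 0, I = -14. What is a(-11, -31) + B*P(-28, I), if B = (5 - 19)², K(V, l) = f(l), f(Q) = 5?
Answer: -8858/5 ≈ -1771.6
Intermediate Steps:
K(V, l) = 5
a(D, Y) = 66*Y (a(D, Y) = 3*(22*Y + 0) = 3*(22*Y) = 66*Y)
P(x, p) = -p/10 (P(x, p) = -p/(2*5) = -p/10)
B = 196 (B = (-14)² = 196)
a(-11, -31) + B*P(-28, I) = 66*(-31) + 196*(-⅒*(-14)) = -2046 + 196*(7/5) = -2046 + 1372/5 = -8858/5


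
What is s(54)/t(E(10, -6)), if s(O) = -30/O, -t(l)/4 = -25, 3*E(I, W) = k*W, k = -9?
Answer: -1/180 ≈ -0.0055556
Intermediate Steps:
E(I, W) = -3*W (E(I, W) = (-9*W)/3 = -3*W)
t(l) = 100 (t(l) = -4*(-25) = 100)
s(54)/t(E(10, -6)) = -30/54/100 = -30*1/54*(1/100) = -5/9*1/100 = -1/180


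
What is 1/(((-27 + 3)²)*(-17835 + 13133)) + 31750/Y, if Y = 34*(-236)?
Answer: -10748773003/2716477056 ≈ -3.9569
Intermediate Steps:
Y = -8024
1/(((-27 + 3)²)*(-17835 + 13133)) + 31750/Y = 1/(((-27 + 3)²)*(-17835 + 13133)) + 31750/(-8024) = 1/((-24)²*(-4702)) + 31750*(-1/8024) = -1/4702/576 - 15875/4012 = (1/576)*(-1/4702) - 15875/4012 = -1/2708352 - 15875/4012 = -10748773003/2716477056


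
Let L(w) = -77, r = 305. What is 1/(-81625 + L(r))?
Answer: -1/81702 ≈ -1.2240e-5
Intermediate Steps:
1/(-81625 + L(r)) = 1/(-81625 - 77) = 1/(-81702) = -1/81702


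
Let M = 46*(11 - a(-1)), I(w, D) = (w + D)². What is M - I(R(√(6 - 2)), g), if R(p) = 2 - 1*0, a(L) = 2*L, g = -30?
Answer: -186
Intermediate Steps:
R(p) = 2 (R(p) = 2 + 0 = 2)
I(w, D) = (D + w)²
M = 598 (M = 46*(11 - 2*(-1)) = 46*(11 - 1*(-2)) = 46*(11 + 2) = 46*13 = 598)
M - I(R(√(6 - 2)), g) = 598 - (-30 + 2)² = 598 - 1*(-28)² = 598 - 1*784 = 598 - 784 = -186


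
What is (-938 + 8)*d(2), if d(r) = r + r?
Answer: -3720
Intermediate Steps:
d(r) = 2*r
(-938 + 8)*d(2) = (-938 + 8)*(2*2) = -930*4 = -3720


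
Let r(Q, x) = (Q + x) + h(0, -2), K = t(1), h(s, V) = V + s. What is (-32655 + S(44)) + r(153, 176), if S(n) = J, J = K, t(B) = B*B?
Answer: -32327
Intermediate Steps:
t(B) = B²
K = 1 (K = 1² = 1)
r(Q, x) = -2 + Q + x (r(Q, x) = (Q + x) + (-2 + 0) = (Q + x) - 2 = -2 + Q + x)
J = 1
S(n) = 1
(-32655 + S(44)) + r(153, 176) = (-32655 + 1) + (-2 + 153 + 176) = -32654 + 327 = -32327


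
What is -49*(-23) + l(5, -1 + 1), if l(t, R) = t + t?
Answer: 1137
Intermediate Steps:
l(t, R) = 2*t
-49*(-23) + l(5, -1 + 1) = -49*(-23) + 2*5 = 1127 + 10 = 1137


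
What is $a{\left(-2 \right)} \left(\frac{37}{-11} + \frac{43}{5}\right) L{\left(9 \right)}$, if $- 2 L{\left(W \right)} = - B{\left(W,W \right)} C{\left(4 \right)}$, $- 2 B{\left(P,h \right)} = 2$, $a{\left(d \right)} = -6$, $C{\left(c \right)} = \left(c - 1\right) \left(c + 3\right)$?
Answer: $\frac{18144}{55} \approx 329.89$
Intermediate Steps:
$C{\left(c \right)} = \left(-1 + c\right) \left(3 + c\right)$
$B{\left(P,h \right)} = -1$ ($B{\left(P,h \right)} = \left(- \frac{1}{2}\right) 2 = -1$)
$L{\left(W \right)} = - \frac{21}{2}$ ($L{\left(W \right)} = - \frac{\left(-1\right) \left(-1\right) \left(-3 + 4^{2} + 2 \cdot 4\right)}{2} = - \frac{1 \left(-3 + 16 + 8\right)}{2} = - \frac{1 \cdot 21}{2} = \left(- \frac{1}{2}\right) 21 = - \frac{21}{2}$)
$a{\left(-2 \right)} \left(\frac{37}{-11} + \frac{43}{5}\right) L{\left(9 \right)} = - 6 \left(\frac{37}{-11} + \frac{43}{5}\right) \left(- \frac{21}{2}\right) = - 6 \left(37 \left(- \frac{1}{11}\right) + 43 \cdot \frac{1}{5}\right) \left(- \frac{21}{2}\right) = - 6 \left(- \frac{37}{11} + \frac{43}{5}\right) \left(- \frac{21}{2}\right) = \left(-6\right) \frac{288}{55} \left(- \frac{21}{2}\right) = \left(- \frac{1728}{55}\right) \left(- \frac{21}{2}\right) = \frac{18144}{55}$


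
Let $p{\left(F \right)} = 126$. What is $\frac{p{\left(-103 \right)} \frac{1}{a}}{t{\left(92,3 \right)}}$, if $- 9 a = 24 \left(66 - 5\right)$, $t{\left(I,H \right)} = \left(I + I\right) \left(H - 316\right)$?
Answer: $\frac{189}{14052448} \approx 1.345 \cdot 10^{-5}$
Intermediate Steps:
$t{\left(I,H \right)} = 2 I \left(-316 + H\right)$
$a = - \frac{488}{3}$ ($a = - \frac{24 \left(66 - 5\right)}{9} = - \frac{24 \cdot 61}{9} = \left(- \frac{1}{9}\right) 1464 = - \frac{488}{3} \approx -162.67$)
$\frac{p{\left(-103 \right)} \frac{1}{a}}{t{\left(92,3 \right)}} = \frac{126 \frac{1}{- \frac{488}{3}}}{2 \cdot 92 \left(-316 + 3\right)} = \frac{126 \left(- \frac{3}{488}\right)}{2 \cdot 92 \left(-313\right)} = - \frac{189}{244 \left(-57592\right)} = \left(- \frac{189}{244}\right) \left(- \frac{1}{57592}\right) = \frac{189}{14052448}$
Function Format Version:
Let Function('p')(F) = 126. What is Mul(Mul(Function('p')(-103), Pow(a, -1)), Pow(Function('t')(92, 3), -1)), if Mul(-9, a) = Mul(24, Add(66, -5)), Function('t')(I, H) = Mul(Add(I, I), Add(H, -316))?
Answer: Rational(189, 14052448) ≈ 1.3450e-5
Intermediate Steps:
Function('t')(I, H) = Mul(2, I, Add(-316, H)) (Function('t')(I, H) = Mul(Mul(2, I), Add(-316, H)) = Mul(2, I, Add(-316, H)))
a = Rational(-488, 3) (a = Mul(Rational(-1, 9), Mul(24, Add(66, -5))) = Mul(Rational(-1, 9), Mul(24, 61)) = Mul(Rational(-1, 9), 1464) = Rational(-488, 3) ≈ -162.67)
Mul(Mul(Function('p')(-103), Pow(a, -1)), Pow(Function('t')(92, 3), -1)) = Mul(Mul(126, Pow(Rational(-488, 3), -1)), Pow(Mul(2, 92, Add(-316, 3)), -1)) = Mul(Mul(126, Rational(-3, 488)), Pow(Mul(2, 92, -313), -1)) = Mul(Rational(-189, 244), Pow(-57592, -1)) = Mul(Rational(-189, 244), Rational(-1, 57592)) = Rational(189, 14052448)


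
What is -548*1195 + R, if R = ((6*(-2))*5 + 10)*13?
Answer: -655510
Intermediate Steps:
R = -650 (R = (-12*5 + 10)*13 = (-60 + 10)*13 = -50*13 = -650)
-548*1195 + R = -548*1195 - 650 = -654860 - 650 = -655510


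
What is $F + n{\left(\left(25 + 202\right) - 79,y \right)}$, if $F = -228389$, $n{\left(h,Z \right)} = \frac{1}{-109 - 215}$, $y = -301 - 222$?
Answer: $- \frac{73998037}{324} \approx -2.2839 \cdot 10^{5}$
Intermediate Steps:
$y = -523$ ($y = -301 - 222 = -523$)
$n{\left(h,Z \right)} = - \frac{1}{324}$ ($n{\left(h,Z \right)} = \frac{1}{-324} = - \frac{1}{324}$)
$F + n{\left(\left(25 + 202\right) - 79,y \right)} = -228389 - \frac{1}{324} = - \frac{73998037}{324}$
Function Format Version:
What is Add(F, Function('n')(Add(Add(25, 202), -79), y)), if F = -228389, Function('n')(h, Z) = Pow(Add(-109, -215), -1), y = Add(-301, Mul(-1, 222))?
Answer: Rational(-73998037, 324) ≈ -2.2839e+5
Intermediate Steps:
y = -523 (y = Add(-301, -222) = -523)
Function('n')(h, Z) = Rational(-1, 324) (Function('n')(h, Z) = Pow(-324, -1) = Rational(-1, 324))
Add(F, Function('n')(Add(Add(25, 202), -79), y)) = Add(-228389, Rational(-1, 324)) = Rational(-73998037, 324)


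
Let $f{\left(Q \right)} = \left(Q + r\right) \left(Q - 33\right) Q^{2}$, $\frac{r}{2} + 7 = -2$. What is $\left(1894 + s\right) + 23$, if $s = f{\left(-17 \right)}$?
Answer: $507667$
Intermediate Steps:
$r = -18$ ($r = -14 + 2 \left(-2\right) = -14 - 4 = -18$)
$f{\left(Q \right)} = Q^{2} \left(-33 + Q\right) \left(-18 + Q\right)$ ($f{\left(Q \right)} = \left(Q - 18\right) \left(Q - 33\right) Q^{2} = \left(-18 + Q\right) \left(-33 + Q\right) Q^{2} = \left(-33 + Q\right) \left(-18 + Q\right) Q^{2} = Q^{2} \left(-33 + Q\right) \left(-18 + Q\right)$)
$s = 505750$ ($s = \left(-17\right)^{2} \left(594 + \left(-17\right)^{2} - -867\right) = 289 \left(594 + 289 + 867\right) = 289 \cdot 1750 = 505750$)
$\left(1894 + s\right) + 23 = \left(1894 + 505750\right) + 23 = 507644 + 23 = 507667$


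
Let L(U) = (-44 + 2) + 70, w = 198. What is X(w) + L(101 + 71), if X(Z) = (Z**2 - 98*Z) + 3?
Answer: 19831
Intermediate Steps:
L(U) = 28 (L(U) = -42 + 70 = 28)
X(Z) = 3 + Z**2 - 98*Z
X(w) + L(101 + 71) = (3 + 198**2 - 98*198) + 28 = (3 + 39204 - 19404) + 28 = 19803 + 28 = 19831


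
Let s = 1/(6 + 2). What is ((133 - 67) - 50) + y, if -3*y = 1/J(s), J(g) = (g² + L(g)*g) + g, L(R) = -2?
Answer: 400/21 ≈ 19.048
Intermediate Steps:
s = ⅛ (s = 1/8 = ⅛ ≈ 0.12500)
J(g) = g² - g (J(g) = (g² - 2*g) + g = g² - g)
y = 64/21 (y = -8/(-1 + ⅛)/3 = -1/(3*((⅛)*(-7/8))) = -1/(3*(-7/64)) = -⅓*(-64/7) = 64/21 ≈ 3.0476)
((133 - 67) - 50) + y = ((133 - 67) - 50) + 64/21 = (66 - 50) + 64/21 = 16 + 64/21 = 400/21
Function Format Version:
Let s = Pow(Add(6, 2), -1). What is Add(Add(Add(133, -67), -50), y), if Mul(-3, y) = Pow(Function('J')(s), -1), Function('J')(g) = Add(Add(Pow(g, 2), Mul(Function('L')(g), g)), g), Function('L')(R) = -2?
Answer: Rational(400, 21) ≈ 19.048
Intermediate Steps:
s = Rational(1, 8) (s = Pow(8, -1) = Rational(1, 8) ≈ 0.12500)
Function('J')(g) = Add(Pow(g, 2), Mul(-1, g)) (Function('J')(g) = Add(Add(Pow(g, 2), Mul(-2, g)), g) = Add(Pow(g, 2), Mul(-1, g)))
y = Rational(64, 21) (y = Mul(Rational(-1, 3), Pow(Mul(Rational(1, 8), Add(-1, Rational(1, 8))), -1)) = Mul(Rational(-1, 3), Pow(Mul(Rational(1, 8), Rational(-7, 8)), -1)) = Mul(Rational(-1, 3), Pow(Rational(-7, 64), -1)) = Mul(Rational(-1, 3), Rational(-64, 7)) = Rational(64, 21) ≈ 3.0476)
Add(Add(Add(133, -67), -50), y) = Add(Add(Add(133, -67), -50), Rational(64, 21)) = Add(Add(66, -50), Rational(64, 21)) = Add(16, Rational(64, 21)) = Rational(400, 21)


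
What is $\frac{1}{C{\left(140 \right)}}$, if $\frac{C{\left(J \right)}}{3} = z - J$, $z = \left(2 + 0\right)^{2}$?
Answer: $- \frac{1}{408} \approx -0.002451$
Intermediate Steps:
$z = 4$ ($z = 2^{2} = 4$)
$C{\left(J \right)} = 12 - 3 J$ ($C{\left(J \right)} = 3 \left(4 - J\right) = 12 - 3 J$)
$\frac{1}{C{\left(140 \right)}} = \frac{1}{12 - 420} = \frac{1}{-408} = - \frac{1}{408}$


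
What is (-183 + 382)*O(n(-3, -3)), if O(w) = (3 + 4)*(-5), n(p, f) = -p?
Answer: -6965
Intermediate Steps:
O(w) = -35 (O(w) = 7*(-5) = -35)
(-183 + 382)*O(n(-3, -3)) = (-183 + 382)*(-35) = 199*(-35) = -6965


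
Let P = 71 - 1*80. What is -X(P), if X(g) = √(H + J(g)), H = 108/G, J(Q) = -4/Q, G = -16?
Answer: -I*√227/6 ≈ -2.5111*I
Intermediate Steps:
H = -27/4 (H = 108/(-16) = 108*(-1/16) = -27/4 ≈ -6.7500)
P = -9 (P = 71 - 80 = -9)
X(g) = √(-27/4 - 4/g)
-X(P) = -√(-27 - 16/(-9))/2 = -√(-27 - 16*(-⅑))/2 = -√(-27 + 16/9)/2 = -√(-227/9)/2 = -I*√227/3/2 = -I*√227/6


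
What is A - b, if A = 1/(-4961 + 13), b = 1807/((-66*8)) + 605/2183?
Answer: 4484134961/1425795888 ≈ 3.1450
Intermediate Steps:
b = -3625241/1152624 (b = 1807/(-528) + 605*(1/2183) = 1807*(-1/528) + 605/2183 = -1807/528 + 605/2183 = -3625241/1152624 ≈ -3.1452)
A = -1/4948 (A = 1/(-4948) = -1/4948 ≈ -0.00020210)
A - b = -1/4948 - 1*(-3625241/1152624) = -1/4948 + 3625241/1152624 = 4484134961/1425795888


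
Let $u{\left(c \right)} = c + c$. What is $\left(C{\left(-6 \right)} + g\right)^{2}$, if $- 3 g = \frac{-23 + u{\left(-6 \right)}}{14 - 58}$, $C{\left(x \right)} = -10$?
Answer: $\frac{1836025}{17424} \approx 105.37$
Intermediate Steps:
$u{\left(c \right)} = 2 c$
$g = - \frac{35}{132}$ ($g = - \frac{\left(-23 + 2 \left(-6\right)\right) \frac{1}{14 - 58}}{3} = - \frac{\left(-23 - 12\right) \frac{1}{-44}}{3} = - \frac{\left(-35\right) \left(- \frac{1}{44}\right)}{3} = \left(- \frac{1}{3}\right) \frac{35}{44} = - \frac{35}{132} \approx -0.26515$)
$\left(C{\left(-6 \right)} + g\right)^{2} = \left(-10 - \frac{35}{132}\right)^{2} = \left(- \frac{1355}{132}\right)^{2} = \frac{1836025}{17424}$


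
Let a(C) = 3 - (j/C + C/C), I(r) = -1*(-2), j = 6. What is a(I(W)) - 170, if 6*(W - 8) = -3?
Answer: -171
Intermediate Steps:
W = 15/2 (W = 8 + (⅙)*(-3) = 8 - ½ = 15/2 ≈ 7.5000)
I(r) = 2
a(C) = 2 - 6/C (a(C) = 3 - (6/C + C/C) = 3 - (6/C + 1) = 3 - (1 + 6/C) = 3 + (-1 - 6/C) = 2 - 6/C)
a(I(W)) - 170 = (2 - 6/2) - 170 = (2 - 6*½) - 170 = (2 - 3) - 170 = -1 - 170 = -171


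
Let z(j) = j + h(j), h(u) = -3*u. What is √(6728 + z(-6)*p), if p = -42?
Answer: 4*√389 ≈ 78.892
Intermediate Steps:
z(j) = -2*j (z(j) = j - 3*j = -2*j)
√(6728 + z(-6)*p) = √(6728 - 2*(-6)*(-42)) = √(6728 + 12*(-42)) = √(6728 - 504) = √6224 = 4*√389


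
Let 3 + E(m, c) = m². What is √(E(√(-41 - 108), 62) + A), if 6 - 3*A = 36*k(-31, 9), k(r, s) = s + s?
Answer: I*√366 ≈ 19.131*I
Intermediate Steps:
k(r, s) = 2*s
E(m, c) = -3 + m²
A = -214 (A = 2 - 12*2*9 = 2 - 12*18 = 2 - ⅓*648 = 2 - 216 = -214)
√(E(√(-41 - 108), 62) + A) = √((-3 + (√(-41 - 108))²) - 214) = √((-3 + (√(-149))²) - 214) = √((-3 + (I*√149)²) - 214) = √((-3 - 149) - 214) = √(-152 - 214) = √(-366) = I*√366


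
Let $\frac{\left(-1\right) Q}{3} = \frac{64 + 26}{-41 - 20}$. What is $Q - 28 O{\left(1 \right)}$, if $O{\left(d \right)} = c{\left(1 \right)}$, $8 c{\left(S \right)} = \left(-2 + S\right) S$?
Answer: $\frac{967}{122} \approx 7.9262$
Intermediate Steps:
$Q = \frac{270}{61}$ ($Q = - 3 \frac{64 + 26}{-41 - 20} = - 3 \frac{90}{-61} = - 3 \cdot 90 \left(- \frac{1}{61}\right) = \left(-3\right) \left(- \frac{90}{61}\right) = \frac{270}{61} \approx 4.4262$)
$c{\left(S \right)} = \frac{S \left(-2 + S\right)}{8}$ ($c{\left(S \right)} = \frac{\left(-2 + S\right) S}{8} = \frac{S \left(-2 + S\right)}{8}$)
$O{\left(d \right)} = - \frac{1}{8}$ ($O{\left(d \right)} = \frac{1}{8} \cdot 1 \left(-2 + 1\right) = \frac{1}{8} \cdot 1 \left(-1\right) = - \frac{1}{8}$)
$Q - 28 O{\left(1 \right)} = \frac{270}{61} - - \frac{7}{2} = \frac{270}{61} + \frac{7}{2} = \frac{967}{122}$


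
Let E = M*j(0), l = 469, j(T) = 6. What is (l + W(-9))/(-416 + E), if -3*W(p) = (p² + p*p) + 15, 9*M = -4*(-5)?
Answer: -615/604 ≈ -1.0182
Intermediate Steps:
M = 20/9 (M = (-4*(-5))/9 = (⅑)*20 = 20/9 ≈ 2.2222)
E = 40/3 (E = (20/9)*6 = 40/3 ≈ 13.333)
W(p) = -5 - 2*p²/3 (W(p) = -((p² + p*p) + 15)/3 = -((p² + p²) + 15)/3 = -(2*p² + 15)/3 = -(15 + 2*p²)/3 = -5 - 2*p²/3)
(l + W(-9))/(-416 + E) = (469 + (-5 - ⅔*(-9)²))/(-416 + 40/3) = (469 + (-5 - ⅔*81))/(-1208/3) = (469 + (-5 - 54))*(-3/1208) = (469 - 59)*(-3/1208) = 410*(-3/1208) = -615/604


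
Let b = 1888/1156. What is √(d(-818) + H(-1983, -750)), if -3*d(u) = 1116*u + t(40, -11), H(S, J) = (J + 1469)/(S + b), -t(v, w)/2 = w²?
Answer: √898211868235991565/1717845 ≈ 551.70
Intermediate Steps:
t(v, w) = -2*w²
b = 472/289 (b = 1888*(1/1156) = 472/289 ≈ 1.6332)
H(S, J) = (1469 + J)/(472/289 + S) (H(S, J) = (J + 1469)/(S + 472/289) = (1469 + J)/(472/289 + S))
d(u) = 242/3 - 372*u (d(u) = -(1116*u - 2*(-11)²)/3 = -(1116*u - 2*121)/3 = -(1116*u - 242)/3 = -(-242 + 1116*u)/3 = 242/3 - 372*u)
√(d(-818) + H(-1983, -750)) = √((242/3 - 372*(-818)) + 289*(1469 - 750)/(472 + 289*(-1983))) = √((242/3 + 304296) + 289*719/(472 - 573087)) = √(913130/3 + 289*719/(-572615)) = √(913130/3 + 289*(-1/572615)*719) = √(913130/3 - 207791/572615) = √(522871311577/1717845) = √898211868235991565/1717845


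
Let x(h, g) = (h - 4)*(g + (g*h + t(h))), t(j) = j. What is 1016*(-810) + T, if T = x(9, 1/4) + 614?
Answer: -1644577/2 ≈ -8.2229e+5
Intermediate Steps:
x(h, g) = (-4 + h)*(g + h + g*h) (x(h, g) = (h - 4)*(g + (g*h + h)) = (-4 + h)*(g + (h + g*h)) = (-4 + h)*(g + h + g*h))
T = 1343/2 (T = (9² - 4/4 - 4*9 + 9²/4 - 3*9/4) + 614 = (81 - 4*¼ - 36 + (¼)*81 - 3*¼*9) + 614 = (81 - 1 - 36 + 81/4 - 27/4) + 614 = 115/2 + 614 = 1343/2 ≈ 671.50)
1016*(-810) + T = 1016*(-810) + 1343/2 = -822960 + 1343/2 = -1644577/2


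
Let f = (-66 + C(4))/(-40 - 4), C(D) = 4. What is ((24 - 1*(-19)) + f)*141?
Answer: 137757/22 ≈ 6261.7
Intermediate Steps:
f = 31/22 (f = (-66 + 4)/(-40 - 4) = -62/(-44) = -62*(-1/44) = 31/22 ≈ 1.4091)
((24 - 1*(-19)) + f)*141 = ((24 - 1*(-19)) + 31/22)*141 = ((24 + 19) + 31/22)*141 = (43 + 31/22)*141 = (977/22)*141 = 137757/22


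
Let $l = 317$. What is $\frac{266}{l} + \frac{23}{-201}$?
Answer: $\frac{46175}{63717} \approx 0.72469$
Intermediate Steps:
$\frac{266}{l} + \frac{23}{-201} = \frac{266}{317} + \frac{23}{-201} = 266 \cdot \frac{1}{317} + 23 \left(- \frac{1}{201}\right) = \frac{266}{317} - \frac{23}{201} = \frac{46175}{63717}$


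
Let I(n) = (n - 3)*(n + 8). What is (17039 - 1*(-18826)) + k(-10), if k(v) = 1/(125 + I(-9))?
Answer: 4913506/137 ≈ 35865.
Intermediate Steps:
I(n) = (-3 + n)*(8 + n)
k(v) = 1/137 (k(v) = 1/(125 + (-24 + (-9)² + 5*(-9))) = 1/(125 + (-24 + 81 - 45)) = 1/(125 + 12) = 1/137)
(17039 - 1*(-18826)) + k(-10) = (17039 - 1*(-18826)) + 1/137 = (17039 + 18826) + 1/137 = 35865 + 1/137 = 4913506/137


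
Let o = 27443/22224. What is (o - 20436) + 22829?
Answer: 53209475/22224 ≈ 2394.2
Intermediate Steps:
o = 27443/22224 (o = 27443*(1/22224) = 27443/22224 ≈ 1.2348)
(o - 20436) + 22829 = (27443/22224 - 20436) + 22829 = -454142221/22224 + 22829 = 53209475/22224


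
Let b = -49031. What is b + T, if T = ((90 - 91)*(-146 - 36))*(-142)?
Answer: -74875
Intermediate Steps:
T = -25844 (T = -1*(-182)*(-142) = 182*(-142) = -25844)
b + T = -49031 - 25844 = -74875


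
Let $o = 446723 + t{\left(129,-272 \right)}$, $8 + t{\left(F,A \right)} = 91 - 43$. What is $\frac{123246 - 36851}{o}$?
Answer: $\frac{86395}{446763} \approx 0.19338$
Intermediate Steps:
$t{\left(F,A \right)} = 40$ ($t{\left(F,A \right)} = -8 + \left(91 - 43\right) = -8 + 48 = 40$)
$o = 446763$ ($o = 446723 + 40 = 446763$)
$\frac{123246 - 36851}{o} = \frac{123246 - 36851}{446763} = \left(123246 - 36851\right) \frac{1}{446763} = 86395 \cdot \frac{1}{446763} = \frac{86395}{446763}$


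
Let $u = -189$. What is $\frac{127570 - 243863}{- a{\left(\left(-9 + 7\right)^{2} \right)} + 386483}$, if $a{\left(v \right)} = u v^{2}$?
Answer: $- \frac{116293}{389507} \approx -0.29856$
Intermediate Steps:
$a{\left(v \right)} = - 189 v^{2}$
$\frac{127570 - 243863}{- a{\left(\left(-9 + 7\right)^{2} \right)} + 386483} = \frac{127570 - 243863}{- \left(-189\right) \left(\left(-9 + 7\right)^{2}\right)^{2} + 386483} = \frac{127570 - 243863}{- \left(-189\right) \left(\left(-2\right)^{2}\right)^{2} + 386483} = - \frac{116293}{- \left(-189\right) 4^{2} + 386483} = - \frac{116293}{- \left(-189\right) 16 + 386483} = - \frac{116293}{\left(-1\right) \left(-3024\right) + 386483} = - \frac{116293}{3024 + 386483} = - \frac{116293}{389507}$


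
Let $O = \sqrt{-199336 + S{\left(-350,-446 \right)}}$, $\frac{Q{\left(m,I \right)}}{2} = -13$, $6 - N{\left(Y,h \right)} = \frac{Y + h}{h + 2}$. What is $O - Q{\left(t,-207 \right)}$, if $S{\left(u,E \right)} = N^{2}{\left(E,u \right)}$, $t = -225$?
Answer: $26 + \frac{i \sqrt{1508669855}}{87} \approx 26.0 + 446.46 i$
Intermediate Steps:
$N{\left(Y,h \right)} = 6 - \frac{Y + h}{2 + h}$ ($N{\left(Y,h \right)} = 6 - \frac{Y + h}{h + 2} = 6 - \frac{Y + h}{2 + h}$)
$S{\left(u,E \right)} = \frac{\left(12 - E + 5 u\right)^{2}}{\left(2 + u\right)^{2}}$ ($S{\left(u,E \right)} = \left(\frac{12 - E + 5 u}{2 + u}\right)^{2} = \frac{\left(12 - E + 5 u\right)^{2}}{\left(2 + u\right)^{2}}$)
$Q{\left(m,I \right)} = -26$ ($Q{\left(m,I \right)} = 2 \left(-13\right) = -26$)
$O = \frac{i \sqrt{1508669855}}{87}$ ($O = \sqrt{-199336 + \frac{\left(12 - -446 + 5 \left(-350\right)\right)^{2}}{\left(2 - 350\right)^{2}}} = \sqrt{-199336 + \frac{\left(12 + 446 - 1750\right)^{2}}{121104}} = \sqrt{-199336 + \frac{\left(-1292\right)^{2}}{121104}} = \sqrt{-199336 + \frac{1}{121104} \cdot 1669264} = \sqrt{-199336 + \frac{104329}{7569}} = \sqrt{- \frac{1508669855}{7569}} = \frac{i \sqrt{1508669855}}{87} \approx 446.46 i$)
$O - Q{\left(t,-207 \right)} = \frac{i \sqrt{1508669855}}{87} - -26 = \frac{i \sqrt{1508669855}}{87} + 26 = 26 + \frac{i \sqrt{1508669855}}{87}$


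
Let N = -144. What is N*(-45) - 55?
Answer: 6425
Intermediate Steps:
N*(-45) - 55 = -144*(-45) - 55 = 6480 - 55 = 6425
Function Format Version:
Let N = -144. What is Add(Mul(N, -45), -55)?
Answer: 6425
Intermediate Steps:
Add(Mul(N, -45), -55) = Add(Mul(-144, -45), -55) = Add(6480, -55) = 6425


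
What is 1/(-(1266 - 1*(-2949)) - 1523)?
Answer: -1/5738 ≈ -0.00017428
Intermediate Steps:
1/(-(1266 - 1*(-2949)) - 1523) = 1/(-(1266 + 2949) - 1523) = 1/(-1*4215 - 1523) = 1/(-4215 - 1523) = 1/(-5738) = -1/5738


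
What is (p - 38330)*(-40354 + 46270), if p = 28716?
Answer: -56876424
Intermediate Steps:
(p - 38330)*(-40354 + 46270) = (28716 - 38330)*(-40354 + 46270) = -9614*5916 = -56876424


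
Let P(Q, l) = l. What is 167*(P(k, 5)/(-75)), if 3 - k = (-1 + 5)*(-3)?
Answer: -167/15 ≈ -11.133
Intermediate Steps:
k = 15 (k = 3 - (-1 + 5)*(-3) = 3 - 4*(-3) = 3 - 1*(-12) = 3 + 12 = 15)
167*(P(k, 5)/(-75)) = 167*(5/(-75)) = 167*(5*(-1/75)) = 167*(-1/15) = -167/15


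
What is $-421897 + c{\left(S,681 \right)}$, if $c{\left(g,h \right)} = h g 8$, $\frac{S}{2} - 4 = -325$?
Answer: $-3919513$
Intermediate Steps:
$S = -642$ ($S = 8 + 2 \left(-325\right) = 8 - 650 = -642$)
$c{\left(g,h \right)} = 8 g h$ ($c{\left(g,h \right)} = g h 8 = 8 g h$)
$-421897 + c{\left(S,681 \right)} = -421897 + 8 \left(-642\right) 681 = -421897 - 3497616 = -3919513$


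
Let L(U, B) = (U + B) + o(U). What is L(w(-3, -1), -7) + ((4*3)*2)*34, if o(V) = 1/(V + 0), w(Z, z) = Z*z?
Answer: 2437/3 ≈ 812.33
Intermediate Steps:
o(V) = 1/V
L(U, B) = B + U + 1/U (L(U, B) = (U + B) + 1/U = (B + U) + 1/U = B + U + 1/U)
L(w(-3, -1), -7) + ((4*3)*2)*34 = (-7 - 3*(-1) + 1/(-3*(-1))) + ((4*3)*2)*34 = (-7 + 3 + 1/3) + (12*2)*34 = (-7 + 3 + ⅓) + 24*34 = -11/3 + 816 = 2437/3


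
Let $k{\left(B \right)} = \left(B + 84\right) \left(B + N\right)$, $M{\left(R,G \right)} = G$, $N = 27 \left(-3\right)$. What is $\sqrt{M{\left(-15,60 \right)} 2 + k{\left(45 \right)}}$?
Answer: $2 i \sqrt{1131} \approx 67.261 i$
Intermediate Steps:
$N = -81$
$k{\left(B \right)} = \left(-81 + B\right) \left(84 + B\right)$ ($k{\left(B \right)} = \left(B + 84\right) \left(B - 81\right) = \left(84 + B\right) \left(-81 + B\right) = \left(-81 + B\right) \left(84 + B\right)$)
$\sqrt{M{\left(-15,60 \right)} 2 + k{\left(45 \right)}} = \sqrt{60 \cdot 2 + \left(-6804 + 45^{2} + 3 \cdot 45\right)} = \sqrt{120 + \left(-6804 + 2025 + 135\right)} = \sqrt{120 - 4644} = \sqrt{-4524} = 2 i \sqrt{1131}$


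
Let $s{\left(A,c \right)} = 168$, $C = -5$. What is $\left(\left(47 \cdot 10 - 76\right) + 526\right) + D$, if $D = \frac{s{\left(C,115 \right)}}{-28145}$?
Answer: $\frac{25893232}{28145} \approx 919.99$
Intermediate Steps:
$D = - \frac{168}{28145}$ ($D = \frac{168}{-28145} = 168 \left(- \frac{1}{28145}\right) = - \frac{168}{28145} \approx -0.0059691$)
$\left(\left(47 \cdot 10 - 76\right) + 526\right) + D = \left(\left(47 \cdot 10 - 76\right) + 526\right) - \frac{168}{28145} = \left(\left(470 - 76\right) + 526\right) - \frac{168}{28145} = \left(394 + 526\right) - \frac{168}{28145} = 920 - \frac{168}{28145} = \frac{25893232}{28145}$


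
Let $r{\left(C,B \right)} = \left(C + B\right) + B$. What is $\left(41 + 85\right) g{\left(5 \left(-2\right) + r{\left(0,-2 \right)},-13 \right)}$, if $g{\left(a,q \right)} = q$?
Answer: $-1638$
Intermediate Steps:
$r{\left(C,B \right)} = C + 2 B$ ($r{\left(C,B \right)} = \left(B + C\right) + B = C + 2 B$)
$\left(41 + 85\right) g{\left(5 \left(-2\right) + r{\left(0,-2 \right)},-13 \right)} = \left(41 + 85\right) \left(-13\right) = 126 \left(-13\right) = -1638$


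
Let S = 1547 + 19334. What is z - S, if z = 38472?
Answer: 17591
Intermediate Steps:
S = 20881
z - S = 38472 - 1*20881 = 38472 - 20881 = 17591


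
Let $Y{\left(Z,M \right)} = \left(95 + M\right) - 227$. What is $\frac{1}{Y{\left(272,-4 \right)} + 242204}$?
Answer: $\frac{1}{242068} \approx 4.1311 \cdot 10^{-6}$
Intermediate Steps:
$Y{\left(Z,M \right)} = -132 + M$
$\frac{1}{Y{\left(272,-4 \right)} + 242204} = \frac{1}{\left(-132 - 4\right) + 242204} = \frac{1}{-136 + 242204} = \frac{1}{242068}$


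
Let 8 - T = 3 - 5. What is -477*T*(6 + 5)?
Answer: -52470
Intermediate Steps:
T = 10 (T = 8 - (3 - 5) = 8 - 1*(-2) = 8 + 2 = 10)
-477*T*(6 + 5) = -4770*(6 + 5) = -4770*11 = -477*110 = -52470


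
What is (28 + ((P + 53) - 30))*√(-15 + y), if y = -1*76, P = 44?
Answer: 95*I*√91 ≈ 906.24*I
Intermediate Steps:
y = -76
(28 + ((P + 53) - 30))*√(-15 + y) = (28 + ((44 + 53) - 30))*√(-15 - 76) = (28 + (97 - 30))*√(-91) = (28 + 67)*(I*√91) = 95*(I*√91) = 95*I*√91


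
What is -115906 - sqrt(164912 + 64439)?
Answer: -115906 - sqrt(229351) ≈ -1.1638e+5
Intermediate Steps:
-115906 - sqrt(164912 + 64439) = -115906 - sqrt(229351)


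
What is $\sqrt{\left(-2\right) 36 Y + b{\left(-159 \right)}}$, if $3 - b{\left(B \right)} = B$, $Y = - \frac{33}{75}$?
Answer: $\frac{3 \sqrt{538}}{5} \approx 13.917$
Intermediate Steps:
$Y = - \frac{11}{25}$ ($Y = \left(-33\right) \frac{1}{75} = - \frac{11}{25} \approx -0.44$)
$b{\left(B \right)} = 3 - B$
$\sqrt{\left(-2\right) 36 Y + b{\left(-159 \right)}} = \sqrt{\left(-2\right) 36 \left(- \frac{11}{25}\right) + \left(3 - -159\right)} = \sqrt{\left(-72\right) \left(- \frac{11}{25}\right) + \left(3 + 159\right)} = \sqrt{\frac{792}{25} + 162} = \sqrt{\frac{4842}{25}} = \frac{3 \sqrt{538}}{5}$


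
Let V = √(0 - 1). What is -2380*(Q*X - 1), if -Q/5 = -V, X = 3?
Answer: 2380 - 35700*I ≈ 2380.0 - 35700.0*I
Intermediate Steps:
V = I (V = √(-1) = I ≈ 1.0*I)
Q = 5*I (Q = -(-5)*I = 5*I ≈ 5.0*I)
-2380*(Q*X - 1) = -2380*((5*I)*3 - 1) = -2380*(15*I - 1) = -2380*(-1 + 15*I) = 2380 - 35700*I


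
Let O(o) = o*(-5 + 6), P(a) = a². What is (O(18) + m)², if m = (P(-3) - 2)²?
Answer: 4489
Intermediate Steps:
O(o) = o (O(o) = o*1 = o)
m = 49 (m = ((-3)² - 2)² = (9 - 2)² = 7² = 49)
(O(18) + m)² = (18 + 49)² = 67² = 4489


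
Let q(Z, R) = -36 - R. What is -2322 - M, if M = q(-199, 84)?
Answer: -2202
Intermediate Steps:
M = -120 (M = -36 - 1*84 = -36 - 84 = -120)
-2322 - M = -2322 - 1*(-120) = -2322 + 120 = -2202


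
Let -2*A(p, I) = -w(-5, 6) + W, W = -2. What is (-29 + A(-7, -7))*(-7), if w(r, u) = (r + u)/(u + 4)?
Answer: 3913/20 ≈ 195.65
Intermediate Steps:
w(r, u) = (r + u)/(4 + u)
A(p, I) = 21/20 (A(p, I) = -(-(-5 + 6)/(4 + 6) - 2)/2 = -(-1/10 - 2)/2 = -1/2*(-21/10) = 21/20)
(-29 + A(-7, -7))*(-7) = (-29 + 21/20)*(-7) = -559/20*(-7) = 3913/20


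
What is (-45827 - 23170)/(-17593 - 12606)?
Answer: 68997/30199 ≈ 2.2847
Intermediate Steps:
(-45827 - 23170)/(-17593 - 12606) = -68997/(-30199) = -68997*(-1/30199) = 68997/30199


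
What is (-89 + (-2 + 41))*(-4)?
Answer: 200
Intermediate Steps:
(-89 + (-2 + 41))*(-4) = (-89 + 39)*(-4) = -50*(-4) = 200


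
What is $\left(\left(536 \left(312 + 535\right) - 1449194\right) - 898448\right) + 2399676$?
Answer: $506026$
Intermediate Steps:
$\left(\left(536 \left(312 + 535\right) - 1449194\right) - 898448\right) + 2399676 = \left(\left(536 \cdot 847 - 1449194\right) - 898448\right) + 2399676 = \left(\left(453992 - 1449194\right) - 898448\right) + 2399676 = \left(-995202 - 898448\right) + 2399676 = -1893650 + 2399676 = 506026$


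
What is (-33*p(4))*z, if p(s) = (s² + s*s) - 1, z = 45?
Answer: -46035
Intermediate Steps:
p(s) = -1 + 2*s² (p(s) = (s² + s²) - 1 = 2*s² - 1 = -1 + 2*s²)
(-33*p(4))*z = -33*(-1 + 2*4²)*45 = -33*(-1 + 2*16)*45 = -33*(-1 + 32)*45 = -33*31*45 = -1023*45 = -46035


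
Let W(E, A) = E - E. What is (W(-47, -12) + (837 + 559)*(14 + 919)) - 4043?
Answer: 1298425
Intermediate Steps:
W(E, A) = 0
(W(-47, -12) + (837 + 559)*(14 + 919)) - 4043 = (0 + (837 + 559)*(14 + 919)) - 4043 = (0 + 1396*933) - 4043 = (0 + 1302468) - 4043 = 1302468 - 4043 = 1298425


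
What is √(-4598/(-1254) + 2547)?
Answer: 2*√5739/3 ≈ 50.504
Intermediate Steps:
√(-4598/(-1254) + 2547) = √(-4598*(-1/1254) + 2547) = √(11/3 + 2547) = √(7652/3) = 2*√5739/3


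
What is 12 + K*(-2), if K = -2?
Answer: 16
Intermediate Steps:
12 + K*(-2) = 12 - 2*(-2) = 12 + 4 = 16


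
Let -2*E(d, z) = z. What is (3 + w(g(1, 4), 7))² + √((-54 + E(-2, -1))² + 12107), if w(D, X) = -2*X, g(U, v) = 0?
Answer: 121 + 3*√6653/2 ≈ 243.35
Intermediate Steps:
E(d, z) = -z/2
(3 + w(g(1, 4), 7))² + √((-54 + E(-2, -1))² + 12107) = (3 - 2*7)² + √((-54 - ½*(-1))² + 12107) = (3 - 14)² + √((-54 + ½)² + 12107) = (-11)² + √((-107/2)² + 12107) = 121 + √(11449/4 + 12107) = 121 + √(59877/4) = 121 + 3*√6653/2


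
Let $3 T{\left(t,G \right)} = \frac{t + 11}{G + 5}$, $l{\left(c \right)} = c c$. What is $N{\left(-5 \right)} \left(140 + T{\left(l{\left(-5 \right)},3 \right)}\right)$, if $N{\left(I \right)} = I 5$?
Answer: $- \frac{7075}{2} \approx -3537.5$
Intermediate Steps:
$l{\left(c \right)} = c^{2}$
$N{\left(I \right)} = 5 I$
$T{\left(t,G \right)} = \frac{11 + t}{3 \left(5 + G\right)}$ ($T{\left(t,G \right)} = \frac{\left(t + 11\right) \frac{1}{G + 5}}{3} = \frac{\left(11 + t\right) \frac{1}{5 + G}}{3} = \frac{\frac{1}{5 + G} \left(11 + t\right)}{3} = \frac{11 + t}{3 \left(5 + G\right)}$)
$N{\left(-5 \right)} \left(140 + T{\left(l{\left(-5 \right)},3 \right)}\right) = 5 \left(-5\right) \left(140 + \frac{11 + \left(-5\right)^{2}}{3 \left(5 + 3\right)}\right) = - 25 \left(140 + \frac{11 + 25}{3 \cdot 8}\right) = - 25 \left(140 + \frac{1}{3} \cdot \frac{1}{8} \cdot 36\right) = - 25 \left(140 + \frac{3}{2}\right) = \left(-25\right) \frac{283}{2} = - \frac{7075}{2}$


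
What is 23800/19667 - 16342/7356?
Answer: -73162657/72335226 ≈ -1.0114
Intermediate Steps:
23800/19667 - 16342/7356 = 23800*(1/19667) - 16342*1/7356 = 23800/19667 - 8171/3678 = -73162657/72335226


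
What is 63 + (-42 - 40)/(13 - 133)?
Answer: 3821/60 ≈ 63.683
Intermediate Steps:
63 + (-42 - 40)/(13 - 133) = 63 - 82/(-120) = 63 - 82*(-1/120) = 63 + 41/60 = 3821/60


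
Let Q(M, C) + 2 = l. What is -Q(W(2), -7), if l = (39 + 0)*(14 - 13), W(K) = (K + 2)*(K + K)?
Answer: -37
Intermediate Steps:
W(K) = 2*K*(2 + K) (W(K) = (2 + K)*(2*K) = 2*K*(2 + K))
l = 39 (l = 39*1 = 39)
Q(M, C) = 37 (Q(M, C) = -2 + 39 = 37)
-Q(W(2), -7) = -1*37 = -37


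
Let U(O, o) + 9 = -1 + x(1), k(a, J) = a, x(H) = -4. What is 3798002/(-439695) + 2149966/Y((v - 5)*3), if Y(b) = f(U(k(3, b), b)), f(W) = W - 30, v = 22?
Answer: -472748206229/9673290 ≈ -48872.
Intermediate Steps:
U(O, o) = -14 (U(O, o) = -9 + (-1 - 4) = -9 - 5 = -14)
f(W) = -30 + W
Y(b) = -44 (Y(b) = -30 - 14 = -44)
3798002/(-439695) + 2149966/Y((v - 5)*3) = 3798002/(-439695) + 2149966/(-44) = 3798002*(-1/439695) + 2149966*(-1/44) = -3798002/439695 - 1074983/22 = -472748206229/9673290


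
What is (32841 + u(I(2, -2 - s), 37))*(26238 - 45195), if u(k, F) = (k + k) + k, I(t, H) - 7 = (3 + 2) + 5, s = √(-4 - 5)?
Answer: -623533644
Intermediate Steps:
s = 3*I (s = √(-9) = 3*I ≈ 3.0*I)
I(t, H) = 17 (I(t, H) = 7 + ((3 + 2) + 5) = 7 + (5 + 5) = 7 + 10 = 17)
u(k, F) = 3*k (u(k, F) = 2*k + k = 3*k)
(32841 + u(I(2, -2 - s), 37))*(26238 - 45195) = (32841 + 3*17)*(26238 - 45195) = (32841 + 51)*(-18957) = 32892*(-18957) = -623533644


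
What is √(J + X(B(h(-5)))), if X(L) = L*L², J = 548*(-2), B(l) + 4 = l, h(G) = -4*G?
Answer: 10*√30 ≈ 54.772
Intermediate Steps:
B(l) = -4 + l
J = -1096
X(L) = L³
√(J + X(B(h(-5)))) = √(-1096 + (-4 - 4*(-5))³) = √(-1096 + (-4 + 20)³) = √(-1096 + 16³) = √(-1096 + 4096) = √3000 = 10*√30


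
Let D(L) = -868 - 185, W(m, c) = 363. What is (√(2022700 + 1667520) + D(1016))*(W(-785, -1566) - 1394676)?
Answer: 1468211589 - 2788626*√922555 ≈ -1.2103e+9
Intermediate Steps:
D(L) = -1053
(√(2022700 + 1667520) + D(1016))*(W(-785, -1566) - 1394676) = (√(2022700 + 1667520) - 1053)*(363 - 1394676) = (√3690220 - 1053)*(-1394313) = (2*√922555 - 1053)*(-1394313) = (-1053 + 2*√922555)*(-1394313) = 1468211589 - 2788626*√922555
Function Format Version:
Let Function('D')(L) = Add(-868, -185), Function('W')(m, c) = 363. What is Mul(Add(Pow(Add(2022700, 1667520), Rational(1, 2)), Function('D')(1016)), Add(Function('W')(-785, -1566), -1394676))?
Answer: Add(1468211589, Mul(-2788626, Pow(922555, Rational(1, 2)))) ≈ -1.2103e+9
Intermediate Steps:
Function('D')(L) = -1053
Mul(Add(Pow(Add(2022700, 1667520), Rational(1, 2)), Function('D')(1016)), Add(Function('W')(-785, -1566), -1394676)) = Mul(Add(Pow(Add(2022700, 1667520), Rational(1, 2)), -1053), Add(363, -1394676)) = Mul(Add(Pow(3690220, Rational(1, 2)), -1053), -1394313) = Mul(Add(Mul(2, Pow(922555, Rational(1, 2))), -1053), -1394313) = Mul(Add(-1053, Mul(2, Pow(922555, Rational(1, 2)))), -1394313) = Add(1468211589, Mul(-2788626, Pow(922555, Rational(1, 2))))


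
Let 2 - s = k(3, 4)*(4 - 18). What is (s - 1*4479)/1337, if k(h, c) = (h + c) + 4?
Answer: -4323/1337 ≈ -3.2334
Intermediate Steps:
k(h, c) = 4 + c + h (k(h, c) = (c + h) + 4 = 4 + c + h)
s = 156 (s = 2 - (4 + 4 + 3)*(4 - 18) = 2 - 11*(-14) = 2 - 1*(-154) = 2 + 154 = 156)
(s - 1*4479)/1337 = (156 - 1*4479)/1337 = (156 - 4479)*(1/1337) = -4323*1/1337 = -4323/1337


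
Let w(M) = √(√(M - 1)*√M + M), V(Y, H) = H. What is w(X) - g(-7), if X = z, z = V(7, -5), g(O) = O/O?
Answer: -1 + I*√(5 + √30) ≈ -1.0 + 3.2369*I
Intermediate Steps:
g(O) = 1
z = -5
X = -5
w(M) = √(M + √M*√(-1 + M)) (w(M) = √(√(-1 + M)*√M + M) = √(√M*√(-1 + M) + M) = √(M + √M*√(-1 + M)))
w(X) - g(-7) = √(-5 + √(-5)*√(-1 - 5)) - 1*1 = √(-5 + (I*√5)*√(-6)) - 1 = √(-5 + (I*√5)*(I*√6)) - 1 = √(-5 - √30) - 1 = -1 + √(-5 - √30)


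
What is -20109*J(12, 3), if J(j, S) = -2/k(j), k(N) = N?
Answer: 6703/2 ≈ 3351.5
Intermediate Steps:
J(j, S) = -2/j
-20109*J(12, 3) = -(-40218)/12 = -20109*(-⅙) = 6703/2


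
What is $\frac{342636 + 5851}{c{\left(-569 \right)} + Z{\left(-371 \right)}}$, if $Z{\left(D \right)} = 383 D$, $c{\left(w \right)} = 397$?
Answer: $- \frac{348487}{141696} \approx -2.4594$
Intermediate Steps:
$\frac{342636 + 5851}{c{\left(-569 \right)} + Z{\left(-371 \right)}} = \frac{342636 + 5851}{397 + 383 \left(-371\right)} = \frac{348487}{397 - 142093} = \frac{348487}{-141696} = 348487 \left(- \frac{1}{141696}\right) = - \frac{348487}{141696}$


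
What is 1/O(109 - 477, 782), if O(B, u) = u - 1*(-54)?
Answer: 1/836 ≈ 0.0011962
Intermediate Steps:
O(B, u) = 54 + u (O(B, u) = u + 54 = 54 + u)
1/O(109 - 477, 782) = 1/(54 + 782) = 1/836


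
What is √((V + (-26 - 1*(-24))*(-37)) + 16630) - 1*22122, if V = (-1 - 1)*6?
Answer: -22122 + 2*√4173 ≈ -21993.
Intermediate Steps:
V = -12 (V = -2*6 = -12)
√((V + (-26 - 1*(-24))*(-37)) + 16630) - 1*22122 = √((-12 + (-26 - 1*(-24))*(-37)) + 16630) - 1*22122 = √((-12 + (-26 + 24)*(-37)) + 16630) - 22122 = √((-12 - 2*(-37)) + 16630) - 22122 = √((-12 + 74) + 16630) - 22122 = √(62 + 16630) - 22122 = √16692 - 22122 = 2*√4173 - 22122 = -22122 + 2*√4173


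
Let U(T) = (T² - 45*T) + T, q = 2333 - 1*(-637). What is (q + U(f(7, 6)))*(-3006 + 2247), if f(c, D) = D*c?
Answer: -2190474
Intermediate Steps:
q = 2970 (q = 2333 + 637 = 2970)
U(T) = T² - 44*T
(q + U(f(7, 6)))*(-3006 + 2247) = (2970 + (6*7)*(-44 + 6*7))*(-3006 + 2247) = (2970 + 42*(-44 + 42))*(-759) = (2970 + 42*(-2))*(-759) = (2970 - 84)*(-759) = 2886*(-759) = -2190474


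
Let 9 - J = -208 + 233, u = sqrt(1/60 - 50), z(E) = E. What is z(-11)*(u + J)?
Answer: 176 - 11*I*sqrt(44985)/30 ≈ 176.0 - 77.769*I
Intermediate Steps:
u = I*sqrt(44985)/30 (u = sqrt(1/60 - 50) = sqrt(-2999/60) = I*sqrt(44985)/30 ≈ 7.0699*I)
J = -16 (J = 9 - (-208 + 233) = 9 - 1*25 = 9 - 25 = -16)
z(-11)*(u + J) = -11*(I*sqrt(44985)/30 - 16) = -11*(-16 + I*sqrt(44985)/30) = 176 - 11*I*sqrt(44985)/30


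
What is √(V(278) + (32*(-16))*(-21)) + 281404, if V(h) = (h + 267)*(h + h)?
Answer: 281404 + 2*√78443 ≈ 2.8196e+5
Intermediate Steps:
V(h) = 2*h*(267 + h) (V(h) = (267 + h)*(2*h) = 2*h*(267 + h))
√(V(278) + (32*(-16))*(-21)) + 281404 = √(2*278*(267 + 278) + (32*(-16))*(-21)) + 281404 = √(2*278*545 - 512*(-21)) + 281404 = √(303020 + 10752) + 281404 = √313772 + 281404 = 2*√78443 + 281404 = 281404 + 2*√78443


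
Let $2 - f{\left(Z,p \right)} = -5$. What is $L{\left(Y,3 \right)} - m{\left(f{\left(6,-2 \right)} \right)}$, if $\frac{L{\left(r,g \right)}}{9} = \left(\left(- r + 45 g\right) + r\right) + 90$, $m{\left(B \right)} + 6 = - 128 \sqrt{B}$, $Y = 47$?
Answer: $2031 + 128 \sqrt{7} \approx 2369.7$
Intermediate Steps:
$f{\left(Z,p \right)} = 7$ ($f{\left(Z,p \right)} = 2 - -5 = 2 + 5 = 7$)
$m{\left(B \right)} = -6 - 128 \sqrt{B}$
$L{\left(r,g \right)} = 810 + 405 g$ ($L{\left(r,g \right)} = 9 \left(\left(\left(- r + 45 g\right) + r\right) + 90\right) = 9 \left(45 g + 90\right) = 9 \left(90 + 45 g\right) = 810 + 405 g$)
$L{\left(Y,3 \right)} - m{\left(f{\left(6,-2 \right)} \right)} = \left(810 + 405 \cdot 3\right) - \left(-6 - 128 \sqrt{7}\right) = \left(810 + 1215\right) + \left(6 + 128 \sqrt{7}\right) = 2025 + \left(6 + 128 \sqrt{7}\right) = 2031 + 128 \sqrt{7}$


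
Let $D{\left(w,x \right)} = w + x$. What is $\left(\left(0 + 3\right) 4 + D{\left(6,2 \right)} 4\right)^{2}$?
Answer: $1936$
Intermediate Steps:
$\left(\left(0 + 3\right) 4 + D{\left(6,2 \right)} 4\right)^{2} = \left(\left(0 + 3\right) 4 + \left(6 + 2\right) 4\right)^{2} = \left(3 \cdot 4 + 8 \cdot 4\right)^{2} = \left(12 + 32\right)^{2} = 44^{2} = 1936$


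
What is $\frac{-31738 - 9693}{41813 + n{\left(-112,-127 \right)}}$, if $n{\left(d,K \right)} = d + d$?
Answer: $- \frac{41431}{41589} \approx -0.9962$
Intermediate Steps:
$n{\left(d,K \right)} = 2 d$
$\frac{-31738 - 9693}{41813 + n{\left(-112,-127 \right)}} = \frac{-31738 - 9693}{41813 + 2 \left(-112\right)} = - \frac{41431}{41813 - 224} = - \frac{41431}{41589}$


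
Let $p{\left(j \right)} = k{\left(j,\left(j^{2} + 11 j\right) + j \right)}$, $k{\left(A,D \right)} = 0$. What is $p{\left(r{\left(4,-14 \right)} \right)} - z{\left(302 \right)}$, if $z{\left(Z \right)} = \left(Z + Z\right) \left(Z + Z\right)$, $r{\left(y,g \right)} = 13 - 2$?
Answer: $-364816$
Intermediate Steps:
$r{\left(y,g \right)} = 11$
$p{\left(j \right)} = 0$
$z{\left(Z \right)} = 4 Z^{2}$ ($z{\left(Z \right)} = 2 Z 2 Z = 4 Z^{2}$)
$p{\left(r{\left(4,-14 \right)} \right)} - z{\left(302 \right)} = 0 - 4 \cdot 302^{2} = 0 - 4 \cdot 91204 = 0 - 364816 = -364816$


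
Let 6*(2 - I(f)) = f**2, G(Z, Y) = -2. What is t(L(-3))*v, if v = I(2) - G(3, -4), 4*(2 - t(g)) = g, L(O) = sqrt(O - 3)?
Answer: 20/3 - 5*I*sqrt(6)/6 ≈ 6.6667 - 2.0412*I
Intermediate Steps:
L(O) = sqrt(-3 + O)
I(f) = 2 - f**2/6
t(g) = 2 - g/4
v = 10/3 (v = (2 - 1/6*2**2) - 1*(-2) = (2 - 1/6*4) + 2 = (2 - 2/3) + 2 = 4/3 + 2 = 10/3 ≈ 3.3333)
t(L(-3))*v = (2 - sqrt(-3 - 3)/4)*(10/3) = (2 - I*sqrt(6)/4)*(10/3) = 20/3 - 5*I*sqrt(6)/6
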